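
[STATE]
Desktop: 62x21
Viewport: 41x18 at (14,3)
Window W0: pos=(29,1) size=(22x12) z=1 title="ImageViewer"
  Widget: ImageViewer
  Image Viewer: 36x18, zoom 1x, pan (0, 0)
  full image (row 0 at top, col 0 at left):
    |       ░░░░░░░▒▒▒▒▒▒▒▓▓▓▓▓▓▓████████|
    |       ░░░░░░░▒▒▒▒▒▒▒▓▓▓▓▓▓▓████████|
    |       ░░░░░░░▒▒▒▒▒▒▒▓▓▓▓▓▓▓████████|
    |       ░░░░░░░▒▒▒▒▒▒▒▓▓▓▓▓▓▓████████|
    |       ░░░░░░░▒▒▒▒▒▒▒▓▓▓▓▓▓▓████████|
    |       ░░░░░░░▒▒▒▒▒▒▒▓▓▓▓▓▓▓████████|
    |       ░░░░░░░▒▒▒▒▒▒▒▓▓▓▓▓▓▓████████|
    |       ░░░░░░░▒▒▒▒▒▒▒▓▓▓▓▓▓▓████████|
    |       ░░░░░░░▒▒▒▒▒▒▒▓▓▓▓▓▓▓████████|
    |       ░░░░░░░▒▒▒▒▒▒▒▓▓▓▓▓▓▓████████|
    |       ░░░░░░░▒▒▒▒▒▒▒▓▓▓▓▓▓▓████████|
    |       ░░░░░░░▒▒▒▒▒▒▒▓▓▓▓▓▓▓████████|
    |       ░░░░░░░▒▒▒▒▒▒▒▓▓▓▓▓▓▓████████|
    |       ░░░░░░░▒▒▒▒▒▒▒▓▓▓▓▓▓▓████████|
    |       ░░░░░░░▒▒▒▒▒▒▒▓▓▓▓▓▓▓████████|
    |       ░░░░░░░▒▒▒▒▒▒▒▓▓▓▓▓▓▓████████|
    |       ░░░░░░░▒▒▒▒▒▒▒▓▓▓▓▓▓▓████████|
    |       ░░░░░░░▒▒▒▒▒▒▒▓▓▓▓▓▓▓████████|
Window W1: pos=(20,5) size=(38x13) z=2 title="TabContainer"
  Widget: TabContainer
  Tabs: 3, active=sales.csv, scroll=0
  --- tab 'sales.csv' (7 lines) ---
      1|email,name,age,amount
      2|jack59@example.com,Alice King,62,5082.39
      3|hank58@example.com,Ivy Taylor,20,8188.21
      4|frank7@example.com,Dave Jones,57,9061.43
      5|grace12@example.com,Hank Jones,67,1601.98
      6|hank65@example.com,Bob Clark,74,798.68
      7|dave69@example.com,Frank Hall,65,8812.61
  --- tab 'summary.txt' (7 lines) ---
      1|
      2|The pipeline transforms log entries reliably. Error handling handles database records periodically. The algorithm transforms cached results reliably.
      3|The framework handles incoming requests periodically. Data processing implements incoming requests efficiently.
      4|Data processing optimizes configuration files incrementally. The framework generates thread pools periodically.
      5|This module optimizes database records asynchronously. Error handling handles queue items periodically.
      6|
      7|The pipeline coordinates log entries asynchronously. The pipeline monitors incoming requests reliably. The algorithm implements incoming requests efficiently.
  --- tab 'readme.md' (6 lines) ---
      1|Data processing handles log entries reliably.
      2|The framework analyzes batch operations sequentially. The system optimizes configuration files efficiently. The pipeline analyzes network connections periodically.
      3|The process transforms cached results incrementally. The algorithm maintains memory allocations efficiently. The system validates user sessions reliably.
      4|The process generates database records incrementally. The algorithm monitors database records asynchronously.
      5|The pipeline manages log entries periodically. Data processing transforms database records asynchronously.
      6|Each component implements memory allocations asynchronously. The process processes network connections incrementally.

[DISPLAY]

               ┠────────────────────┨    
               ┃       ░░░░░░░▒▒▒▒▒▒┃    
      ┏━━━━━━━━━━━━━━━━━━━━━━━━━━━━━━━━━━
      ┃ TabContainer                     
      ┠──────────────────────────────────
      ┃[sales.csv]│ summary.txt │ readme.
      ┃──────────────────────────────────
      ┃email,name,age,amount             
      ┃jack59@example.com,Alice King,62,5
      ┃hank58@example.com,Ivy Taylor,20,8
      ┃frank7@example.com,Dave Jones,57,9
      ┃grace12@example.com,Hank Jones,67,
      ┃hank65@example.com,Bob Clark,74,79
      ┃dave69@example.com,Frank Hall,65,8
      ┗━━━━━━━━━━━━━━━━━━━━━━━━━━━━━━━━━━
                                         
                                         
                                         


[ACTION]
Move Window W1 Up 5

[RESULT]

      ┃[sales.csv]│ summary.txt │ readme.
      ┃──────────────────────────────────
      ┃email,name,age,amount             
      ┃jack59@example.com,Alice King,62,5
      ┃hank58@example.com,Ivy Taylor,20,8
      ┃frank7@example.com,Dave Jones,57,9
      ┃grace12@example.com,Hank Jones,67,
      ┃hank65@example.com,Bob Clark,74,79
      ┃dave69@example.com,Frank Hall,65,8
      ┗━━━━━━━━━━━━━━━━━━━━━━━━━━━━━━━━━━
                                         
                                         
                                         
                                         
                                         
                                         
                                         
                                         


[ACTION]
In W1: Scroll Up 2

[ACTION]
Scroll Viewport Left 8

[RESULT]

              ┃[sales.csv]│ summary.txt │
              ┃──────────────────────────
              ┃email,name,age,amount     
              ┃jack59@example.com,Alice K
              ┃hank58@example.com,Ivy Tay
              ┃frank7@example.com,Dave Jo
              ┃grace12@example.com,Hank J
              ┃hank65@example.com,Bob Cla
              ┃dave69@example.com,Frank H
              ┗━━━━━━━━━━━━━━━━━━━━━━━━━━
                                         
                                         
                                         
                                         
                                         
                                         
                                         
                                         


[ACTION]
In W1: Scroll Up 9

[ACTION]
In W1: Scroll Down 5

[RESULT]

              ┃[sales.csv]│ summary.txt │
              ┃──────────────────────────
              ┃hank65@example.com,Bob Cla
              ┃dave69@example.com,Frank H
              ┃                          
              ┃                          
              ┃                          
              ┃                          
              ┃                          
              ┗━━━━━━━━━━━━━━━━━━━━━━━━━━
                                         
                                         
                                         
                                         
                                         
                                         
                                         
                                         


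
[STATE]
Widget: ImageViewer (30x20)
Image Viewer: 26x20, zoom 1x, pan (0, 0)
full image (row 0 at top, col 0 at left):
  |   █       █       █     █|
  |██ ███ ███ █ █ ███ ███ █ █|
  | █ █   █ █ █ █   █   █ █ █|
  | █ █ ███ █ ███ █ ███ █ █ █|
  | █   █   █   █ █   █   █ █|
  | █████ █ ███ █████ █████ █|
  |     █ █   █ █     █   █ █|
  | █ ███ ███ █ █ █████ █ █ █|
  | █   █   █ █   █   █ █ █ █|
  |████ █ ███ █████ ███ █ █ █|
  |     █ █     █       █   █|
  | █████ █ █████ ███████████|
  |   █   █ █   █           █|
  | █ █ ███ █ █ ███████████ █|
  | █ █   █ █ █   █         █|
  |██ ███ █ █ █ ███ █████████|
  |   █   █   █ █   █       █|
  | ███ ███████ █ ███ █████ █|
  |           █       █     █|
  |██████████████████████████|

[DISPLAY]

   █       █       █     █    
██ ███ ███ █ █ ███ ███ █ █    
 █ █   █ █ █ █   █   █ █ █    
 █ █ ███ █ ███ █ ███ █ █ █    
 █   █   █   █ █   █   █ █    
 █████ █ ███ █████ █████ █    
     █ █   █ █     █   █ █    
 █ ███ ███ █ █ █████ █ █ █    
 █   █   █ █   █   █ █ █ █    
████ █ ███ █████ ███ █ █ █    
     █ █     █       █   █    
 █████ █ █████ ███████████    
   █   █ █   █           █    
 █ █ ███ █ █ ███████████ █    
 █ █   █ █ █   █         █    
██ ███ █ █ █ ███ █████████    
   █   █   █ █   █       █    
 ███ ███████ █ ███ █████ █    
           █       █     █    
██████████████████████████    


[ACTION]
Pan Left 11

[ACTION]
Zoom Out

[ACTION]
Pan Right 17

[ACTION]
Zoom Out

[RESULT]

  █     █                     
█ ███ █ █                     
█   █ █ █                     
███ █ █ █                     
  █   █ █                     
█ █████ █                     
  █   █ █                     
███ █ █ █                     
  █ █ █ █                     
███ █ █ █                     
    █   █                     
█████████                     
        █                     
███████ █                     
        █                     
█████████                     
█       █                     
█ █████ █                     
  █     █                     
█████████                     


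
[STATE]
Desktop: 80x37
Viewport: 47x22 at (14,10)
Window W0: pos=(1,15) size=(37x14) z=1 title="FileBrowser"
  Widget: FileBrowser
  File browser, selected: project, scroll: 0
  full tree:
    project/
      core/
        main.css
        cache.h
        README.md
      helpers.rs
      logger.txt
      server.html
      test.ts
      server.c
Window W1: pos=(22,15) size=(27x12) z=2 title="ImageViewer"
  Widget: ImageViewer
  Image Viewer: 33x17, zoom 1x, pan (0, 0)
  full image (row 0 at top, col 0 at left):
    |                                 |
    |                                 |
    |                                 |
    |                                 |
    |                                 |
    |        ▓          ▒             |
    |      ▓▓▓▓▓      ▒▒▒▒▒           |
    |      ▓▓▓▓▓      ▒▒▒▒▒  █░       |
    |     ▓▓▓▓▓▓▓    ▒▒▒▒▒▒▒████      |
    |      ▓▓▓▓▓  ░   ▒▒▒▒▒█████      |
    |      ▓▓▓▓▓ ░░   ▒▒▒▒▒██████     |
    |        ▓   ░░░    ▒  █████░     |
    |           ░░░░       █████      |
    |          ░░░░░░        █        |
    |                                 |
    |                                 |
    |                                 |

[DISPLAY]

                                               
                                               
                                               
                                               
                                               
━━━━━━━━┏━━━━━━━━━━━━━━━━━━━━━━━━━┓            
        ┃ ImageViewer             ┃            
────────┠─────────────────────────┨            
t/      ┃                         ┃            
/       ┃                         ┃            
rs      ┃                         ┃            
xt      ┃                         ┃            
tml     ┃                         ┃            
        ┃        ▓          ▒     ┃            
        ┃      ▓▓▓▓▓      ▒▒▒▒▒   ┃            
        ┃      ▓▓▓▓▓      ▒▒▒▒▒  █┃            
        ┗━━━━━━━━━━━━━━━━━━━━━━━━━┛            
                       ┃                       
━━━━━━━━━━━━━━━━━━━━━━━┛                       
                                               
                                               
                                               


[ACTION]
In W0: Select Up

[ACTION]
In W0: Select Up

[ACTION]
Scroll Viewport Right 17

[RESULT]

                                               
                                               
                                               
                                               
                                               
━━━━━━━━━━━━━━━━━┓                             
ewer             ┃                             
─────────────────┨                             
                 ┃                             
                 ┃                             
                 ┃                             
                 ┃                             
                 ┃                             
▓          ▒     ┃                             
▓▓▓      ▒▒▒▒▒   ┃                             
▓▓▓      ▒▒▒▒▒  █┃                             
━━━━━━━━━━━━━━━━━┛                             
      ┃                                        
━━━━━━┛                                        
                                               
                                               
                                               


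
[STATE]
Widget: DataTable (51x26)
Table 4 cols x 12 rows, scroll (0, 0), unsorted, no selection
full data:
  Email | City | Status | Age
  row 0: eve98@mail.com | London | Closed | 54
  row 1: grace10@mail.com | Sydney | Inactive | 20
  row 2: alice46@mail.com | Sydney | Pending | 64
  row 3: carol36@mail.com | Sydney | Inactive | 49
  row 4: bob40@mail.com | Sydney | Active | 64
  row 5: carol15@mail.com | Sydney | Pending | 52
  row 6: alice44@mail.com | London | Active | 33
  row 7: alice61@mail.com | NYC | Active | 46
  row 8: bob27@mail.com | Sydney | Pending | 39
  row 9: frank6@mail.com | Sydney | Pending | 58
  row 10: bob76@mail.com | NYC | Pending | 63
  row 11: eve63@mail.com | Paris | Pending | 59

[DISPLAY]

Email           │City  │Status  │Age               
────────────────┼──────┼────────┼───               
eve98@mail.com  │London│Closed  │54                
grace10@mail.com│Sydney│Inactive│20                
alice46@mail.com│Sydney│Pending │64                
carol36@mail.com│Sydney│Inactive│49                
bob40@mail.com  │Sydney│Active  │64                
carol15@mail.com│Sydney│Pending │52                
alice44@mail.com│London│Active  │33                
alice61@mail.com│NYC   │Active  │46                
bob27@mail.com  │Sydney│Pending │39                
frank6@mail.com │Sydney│Pending │58                
bob76@mail.com  │NYC   │Pending │63                
eve63@mail.com  │Paris │Pending │59                
                                                   
                                                   
                                                   
                                                   
                                                   
                                                   
                                                   
                                                   
                                                   
                                                   
                                                   
                                                   


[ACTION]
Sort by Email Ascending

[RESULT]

Email          ▲│City  │Status  │Age               
────────────────┼──────┼────────┼───               
alice44@mail.com│London│Active  │33                
alice46@mail.com│Sydney│Pending │64                
alice61@mail.com│NYC   │Active  │46                
bob27@mail.com  │Sydney│Pending │39                
bob40@mail.com  │Sydney│Active  │64                
bob76@mail.com  │NYC   │Pending │63                
carol15@mail.com│Sydney│Pending │52                
carol36@mail.com│Sydney│Inactive│49                
eve63@mail.com  │Paris │Pending │59                
eve98@mail.com  │London│Closed  │54                
frank6@mail.com │Sydney│Pending │58                
grace10@mail.com│Sydney│Inactive│20                
                                                   
                                                   
                                                   
                                                   
                                                   
                                                   
                                                   
                                                   
                                                   
                                                   
                                                   
                                                   


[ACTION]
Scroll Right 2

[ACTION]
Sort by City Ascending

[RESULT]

Email           │City ▲│Status  │Age               
────────────────┼──────┼────────┼───               
alice44@mail.com│London│Active  │33                
eve98@mail.com  │London│Closed  │54                
alice61@mail.com│NYC   │Active  │46                
bob76@mail.com  │NYC   │Pending │63                
eve63@mail.com  │Paris │Pending │59                
alice46@mail.com│Sydney│Pending │64                
bob27@mail.com  │Sydney│Pending │39                
bob40@mail.com  │Sydney│Active  │64                
carol15@mail.com│Sydney│Pending │52                
carol36@mail.com│Sydney│Inactive│49                
frank6@mail.com │Sydney│Pending │58                
grace10@mail.com│Sydney│Inactive│20                
                                                   
                                                   
                                                   
                                                   
                                                   
                                                   
                                                   
                                                   
                                                   
                                                   
                                                   
                                                   


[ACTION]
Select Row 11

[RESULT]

Email           │City ▲│Status  │Age               
────────────────┼──────┼────────┼───               
alice44@mail.com│London│Active  │33                
eve98@mail.com  │London│Closed  │54                
alice61@mail.com│NYC   │Active  │46                
bob76@mail.com  │NYC   │Pending │63                
eve63@mail.com  │Paris │Pending │59                
alice46@mail.com│Sydney│Pending │64                
bob27@mail.com  │Sydney│Pending │39                
bob40@mail.com  │Sydney│Active  │64                
carol15@mail.com│Sydney│Pending │52                
carol36@mail.com│Sydney│Inactive│49                
frank6@mail.com │Sydney│Pending │58                
>race10@mail.com│Sydney│Inactive│20                
                                                   
                                                   
                                                   
                                                   
                                                   
                                                   
                                                   
                                                   
                                                   
                                                   
                                                   
                                                   


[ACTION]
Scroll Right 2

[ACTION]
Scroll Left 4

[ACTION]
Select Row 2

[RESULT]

Email           │City ▲│Status  │Age               
────────────────┼──────┼────────┼───               
alice44@mail.com│London│Active  │33                
eve98@mail.com  │London│Closed  │54                
>lice61@mail.com│NYC   │Active  │46                
bob76@mail.com  │NYC   │Pending │63                
eve63@mail.com  │Paris │Pending │59                
alice46@mail.com│Sydney│Pending │64                
bob27@mail.com  │Sydney│Pending │39                
bob40@mail.com  │Sydney│Active  │64                
carol15@mail.com│Sydney│Pending │52                
carol36@mail.com│Sydney│Inactive│49                
frank6@mail.com │Sydney│Pending │58                
grace10@mail.com│Sydney│Inactive│20                
                                                   
                                                   
                                                   
                                                   
                                                   
                                                   
                                                   
                                                   
                                                   
                                                   
                                                   
                                                   


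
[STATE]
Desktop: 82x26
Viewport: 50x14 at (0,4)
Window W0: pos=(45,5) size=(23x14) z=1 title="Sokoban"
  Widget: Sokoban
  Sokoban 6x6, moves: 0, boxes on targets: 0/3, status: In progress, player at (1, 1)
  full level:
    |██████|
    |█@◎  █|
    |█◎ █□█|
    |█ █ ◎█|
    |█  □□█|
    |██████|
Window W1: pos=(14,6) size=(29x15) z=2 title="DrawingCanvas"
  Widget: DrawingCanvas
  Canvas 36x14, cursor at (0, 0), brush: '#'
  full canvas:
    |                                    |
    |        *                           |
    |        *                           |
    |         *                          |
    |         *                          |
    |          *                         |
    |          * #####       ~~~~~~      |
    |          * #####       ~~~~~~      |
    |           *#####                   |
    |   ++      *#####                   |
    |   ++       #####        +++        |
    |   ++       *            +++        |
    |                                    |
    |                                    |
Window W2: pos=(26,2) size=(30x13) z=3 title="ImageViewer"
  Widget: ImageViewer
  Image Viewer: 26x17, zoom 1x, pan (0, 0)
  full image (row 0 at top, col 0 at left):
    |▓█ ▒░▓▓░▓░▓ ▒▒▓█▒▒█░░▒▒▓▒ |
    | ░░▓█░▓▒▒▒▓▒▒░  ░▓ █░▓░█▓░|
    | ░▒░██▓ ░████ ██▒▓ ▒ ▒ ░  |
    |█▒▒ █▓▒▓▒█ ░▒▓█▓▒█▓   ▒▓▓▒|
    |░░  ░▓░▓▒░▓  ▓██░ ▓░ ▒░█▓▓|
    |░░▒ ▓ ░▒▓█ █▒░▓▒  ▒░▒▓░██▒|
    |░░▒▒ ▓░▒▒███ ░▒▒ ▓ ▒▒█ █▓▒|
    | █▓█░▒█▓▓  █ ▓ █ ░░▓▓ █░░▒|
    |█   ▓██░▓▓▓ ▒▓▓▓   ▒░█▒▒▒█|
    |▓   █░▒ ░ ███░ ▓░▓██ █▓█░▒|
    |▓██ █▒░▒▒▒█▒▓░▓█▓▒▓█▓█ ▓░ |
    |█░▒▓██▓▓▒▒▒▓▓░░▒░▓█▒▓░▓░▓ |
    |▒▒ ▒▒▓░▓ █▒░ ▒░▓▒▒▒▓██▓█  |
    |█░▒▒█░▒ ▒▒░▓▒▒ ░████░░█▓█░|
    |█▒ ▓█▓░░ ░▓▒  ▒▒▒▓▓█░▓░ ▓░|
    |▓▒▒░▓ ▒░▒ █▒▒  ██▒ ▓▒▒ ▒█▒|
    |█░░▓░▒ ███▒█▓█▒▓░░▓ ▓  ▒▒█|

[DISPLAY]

                          ┠───────────────────────
                          ┃▓█ ▒░▓▓░▓░▓ ▒▒▓█▒▒█░░▒▒
              ┏━━━━━━━━━━━┃ ░░▓█░▓▒▒▒▓▒▒░  ░▓ █░▓░
              ┃ DrawingCan┃ ░▒░██▓ ░████ ██▒▓ ▒ ▒ 
              ┠───────────┃█▒▒ █▓▒▓▒█ ░▒▓█▓▒█▓   ▒
              ┃+          ┃░░  ░▓░▓▒░▓  ▓██░ ▓░ ▒░
              ┃        *  ┃░░▒ ▓ ░▒▓█ █▒░▓▒  ▒░▒▓░
              ┃        *  ┃░░▒▒ ▓░▒▒███ ░▒▒ ▓ ▒▒█ 
              ┃         * ┃ █▓█░▒█▓▓  █ ▓ █ ░░▓▓ █
              ┃         * ┃█   ▓██░▓▓▓ ▒▓▓▓   ▒░█▒
              ┃          *┗━━━━━━━━━━━━━━━━━━━━━━━
              ┃          * #####       ~~~┃  ┃    
              ┃          * #####       ~~~┃  ┃    
              ┃           *#####          ┃  ┃    


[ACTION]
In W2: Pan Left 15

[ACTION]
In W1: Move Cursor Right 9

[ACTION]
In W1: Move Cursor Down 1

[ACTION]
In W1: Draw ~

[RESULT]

                          ┠───────────────────────
                          ┃▓█ ▒░▓▓░▓░▓ ▒▒▓█▒▒█░░▒▒
              ┏━━━━━━━━━━━┃ ░░▓█░▓▒▒▒▓▒▒░  ░▓ █░▓░
              ┃ DrawingCan┃ ░▒░██▓ ░████ ██▒▓ ▒ ▒ 
              ┠───────────┃█▒▒ █▓▒▓▒█ ░▒▓█▓▒█▓   ▒
              ┃           ┃░░  ░▓░▓▒░▓  ▓██░ ▓░ ▒░
              ┃        *~ ┃░░▒ ▓ ░▒▓█ █▒░▓▒  ▒░▒▓░
              ┃        *  ┃░░▒▒ ▓░▒▒███ ░▒▒ ▓ ▒▒█ 
              ┃         * ┃ █▓█░▒█▓▓  █ ▓ █ ░░▓▓ █
              ┃         * ┃█   ▓██░▓▓▓ ▒▓▓▓   ▒░█▒
              ┃          *┗━━━━━━━━━━━━━━━━━━━━━━━
              ┃          * #####       ~~~┃  ┃    
              ┃          * #####       ~~~┃  ┃    
              ┃           *#####          ┃  ┃    


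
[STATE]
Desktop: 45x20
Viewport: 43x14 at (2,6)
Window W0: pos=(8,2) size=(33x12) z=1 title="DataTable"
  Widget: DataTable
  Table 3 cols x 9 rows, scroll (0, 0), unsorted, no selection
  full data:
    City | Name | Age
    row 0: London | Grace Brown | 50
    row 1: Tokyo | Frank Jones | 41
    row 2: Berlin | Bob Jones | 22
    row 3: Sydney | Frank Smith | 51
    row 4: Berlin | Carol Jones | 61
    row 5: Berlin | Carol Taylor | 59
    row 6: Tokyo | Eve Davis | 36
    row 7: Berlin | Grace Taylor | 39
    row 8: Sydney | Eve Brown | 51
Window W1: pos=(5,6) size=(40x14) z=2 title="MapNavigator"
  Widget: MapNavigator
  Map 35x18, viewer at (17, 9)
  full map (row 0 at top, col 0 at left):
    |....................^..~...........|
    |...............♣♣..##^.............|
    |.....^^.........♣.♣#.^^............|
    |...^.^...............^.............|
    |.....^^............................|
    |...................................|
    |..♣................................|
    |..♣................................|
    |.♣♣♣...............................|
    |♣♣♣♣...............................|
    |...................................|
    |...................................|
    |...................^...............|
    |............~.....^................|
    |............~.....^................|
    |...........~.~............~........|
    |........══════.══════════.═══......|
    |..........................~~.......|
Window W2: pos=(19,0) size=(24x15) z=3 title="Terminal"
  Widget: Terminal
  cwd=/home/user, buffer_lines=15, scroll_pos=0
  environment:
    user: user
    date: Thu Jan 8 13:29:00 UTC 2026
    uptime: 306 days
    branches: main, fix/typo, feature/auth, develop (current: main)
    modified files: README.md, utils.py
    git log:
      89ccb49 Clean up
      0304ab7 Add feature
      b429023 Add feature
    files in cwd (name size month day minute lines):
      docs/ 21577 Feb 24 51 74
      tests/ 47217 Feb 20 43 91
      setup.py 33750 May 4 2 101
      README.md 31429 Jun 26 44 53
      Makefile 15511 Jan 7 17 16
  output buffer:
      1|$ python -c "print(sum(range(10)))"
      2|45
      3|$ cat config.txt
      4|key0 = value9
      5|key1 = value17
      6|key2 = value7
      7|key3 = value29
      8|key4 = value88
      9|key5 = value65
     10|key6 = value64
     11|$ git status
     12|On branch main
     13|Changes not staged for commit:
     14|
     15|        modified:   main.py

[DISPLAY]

   ┏━━━━━━━━━━━━━┃key0 = value9         ┃━┓
   ┃ MapNavigator┃key1 = value17        ┃ ┃
   ┠─────────────┃key2 = value7         ┃─┨
   ┃  .....^^....┃key3 = value29        ┃ ┃
   ┃  ...........┃key4 = value88        ┃ ┃
   ┃  ..♣........┃key5 = value65        ┃ ┃
   ┃  ..♣........┃key6 = value64        ┃ ┃
   ┃  .♣♣♣.......┃$ git status          ┃ ┃
   ┃  ♣♣♣♣.......┗━━━━━━━━━━━━━━━━━━━━━━┛ ┃
   ┃  ................................... ┃
   ┃  ................................... ┃
   ┃  ...................^............... ┃
   ┃  ............~.....^................ ┃
   ┗━━━━━━━━━━━━━━━━━━━━━━━━━━━━━━━━━━━━━━┛


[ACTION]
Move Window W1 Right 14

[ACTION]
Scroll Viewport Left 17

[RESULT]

     ┏━━━━━━━━━━━━━┃key0 = value9         ┃
     ┃ MapNavigator┃key1 = value17        ┃
     ┠─────────────┃key2 = value7         ┃
     ┃  .....^^....┃key3 = value29        ┃
     ┃  ...........┃key4 = value88        ┃
     ┃  ..♣........┃key5 = value65        ┃
     ┃  ..♣........┃key6 = value64        ┃
     ┃  .♣♣♣.......┃$ git status          ┃
     ┃  ♣♣♣♣.......┗━━━━━━━━━━━━━━━━━━━━━━┛
     ┃  ...................................
     ┃  ...................................
     ┃  ...................^...............
     ┃  ............~.....^................
     ┗━━━━━━━━━━━━━━━━━━━━━━━━━━━━━━━━━━━━━


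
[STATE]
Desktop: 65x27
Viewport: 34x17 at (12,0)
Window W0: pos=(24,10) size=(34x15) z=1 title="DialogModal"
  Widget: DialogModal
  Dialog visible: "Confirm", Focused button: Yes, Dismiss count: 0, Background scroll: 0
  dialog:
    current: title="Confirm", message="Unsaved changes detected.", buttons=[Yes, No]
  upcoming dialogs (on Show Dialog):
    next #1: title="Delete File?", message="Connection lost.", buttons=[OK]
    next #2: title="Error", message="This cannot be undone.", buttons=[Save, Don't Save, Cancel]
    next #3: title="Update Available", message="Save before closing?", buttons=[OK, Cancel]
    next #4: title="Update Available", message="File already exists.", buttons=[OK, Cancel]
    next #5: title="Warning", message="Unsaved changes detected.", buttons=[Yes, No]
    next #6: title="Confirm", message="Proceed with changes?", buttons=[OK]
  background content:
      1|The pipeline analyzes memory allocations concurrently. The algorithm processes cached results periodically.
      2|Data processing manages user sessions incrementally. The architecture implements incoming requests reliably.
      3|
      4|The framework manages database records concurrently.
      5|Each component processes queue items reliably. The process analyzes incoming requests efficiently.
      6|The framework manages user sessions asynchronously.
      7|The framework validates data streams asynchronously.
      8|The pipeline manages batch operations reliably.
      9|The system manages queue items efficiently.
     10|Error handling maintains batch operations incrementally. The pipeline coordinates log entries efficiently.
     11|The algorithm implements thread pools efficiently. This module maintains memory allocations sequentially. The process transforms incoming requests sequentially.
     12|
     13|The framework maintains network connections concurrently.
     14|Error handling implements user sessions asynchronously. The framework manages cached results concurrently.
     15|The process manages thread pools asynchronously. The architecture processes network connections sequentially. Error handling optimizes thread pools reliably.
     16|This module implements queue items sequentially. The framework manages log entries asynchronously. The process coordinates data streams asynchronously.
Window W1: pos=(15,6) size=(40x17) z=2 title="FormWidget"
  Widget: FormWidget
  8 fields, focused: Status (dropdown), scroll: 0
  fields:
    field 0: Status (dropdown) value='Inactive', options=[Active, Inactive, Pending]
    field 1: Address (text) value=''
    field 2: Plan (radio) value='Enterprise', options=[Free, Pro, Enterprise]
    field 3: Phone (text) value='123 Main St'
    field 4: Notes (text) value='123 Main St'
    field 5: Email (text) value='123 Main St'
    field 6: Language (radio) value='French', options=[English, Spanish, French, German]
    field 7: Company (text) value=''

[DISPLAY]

                                  
                                  
                                  
                                  
                                  
                                  
   ┏━━━━━━━━━━━━━━━━━━━━━━━━━━━━━━
   ┃ FormWidget                   
   ┠──────────────────────────────
   ┃> Status:     [Inactive       
   ┃  Address:    [               
   ┃  Plan:       ( ) Free  ( ) Pr
   ┃  Phone:      [123 Main St    
   ┃  Notes:      [123 Main St    
   ┃  Email:      [123 Main St    
   ┃  Language:   ( ) English  ( )
   ┃  Company:    [               


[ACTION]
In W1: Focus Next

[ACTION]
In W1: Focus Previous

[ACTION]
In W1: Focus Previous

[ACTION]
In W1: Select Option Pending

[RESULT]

                                  
                                  
                                  
                                  
                                  
                                  
   ┏━━━━━━━━━━━━━━━━━━━━━━━━━━━━━━
   ┃ FormWidget                   
   ┠──────────────────────────────
   ┃  Status:     [Inactive       
   ┃  Address:    [               
   ┃  Plan:       ( ) Free  ( ) Pr
   ┃  Phone:      [123 Main St    
   ┃  Notes:      [123 Main St    
   ┃  Email:      [123 Main St    
   ┃  Language:   ( ) English  ( )
   ┃> Company:    [               


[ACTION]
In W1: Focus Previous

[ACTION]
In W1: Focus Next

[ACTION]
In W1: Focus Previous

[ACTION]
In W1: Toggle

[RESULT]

                                  
                                  
                                  
                                  
                                  
                                  
   ┏━━━━━━━━━━━━━━━━━━━━━━━━━━━━━━
   ┃ FormWidget                   
   ┠──────────────────────────────
   ┃  Status:     [Inactive       
   ┃  Address:    [               
   ┃  Plan:       ( ) Free  ( ) Pr
   ┃  Phone:      [123 Main St    
   ┃  Notes:      [123 Main St    
   ┃  Email:      [123 Main St    
   ┃> Language:   ( ) English  ( )
   ┃  Company:    [               


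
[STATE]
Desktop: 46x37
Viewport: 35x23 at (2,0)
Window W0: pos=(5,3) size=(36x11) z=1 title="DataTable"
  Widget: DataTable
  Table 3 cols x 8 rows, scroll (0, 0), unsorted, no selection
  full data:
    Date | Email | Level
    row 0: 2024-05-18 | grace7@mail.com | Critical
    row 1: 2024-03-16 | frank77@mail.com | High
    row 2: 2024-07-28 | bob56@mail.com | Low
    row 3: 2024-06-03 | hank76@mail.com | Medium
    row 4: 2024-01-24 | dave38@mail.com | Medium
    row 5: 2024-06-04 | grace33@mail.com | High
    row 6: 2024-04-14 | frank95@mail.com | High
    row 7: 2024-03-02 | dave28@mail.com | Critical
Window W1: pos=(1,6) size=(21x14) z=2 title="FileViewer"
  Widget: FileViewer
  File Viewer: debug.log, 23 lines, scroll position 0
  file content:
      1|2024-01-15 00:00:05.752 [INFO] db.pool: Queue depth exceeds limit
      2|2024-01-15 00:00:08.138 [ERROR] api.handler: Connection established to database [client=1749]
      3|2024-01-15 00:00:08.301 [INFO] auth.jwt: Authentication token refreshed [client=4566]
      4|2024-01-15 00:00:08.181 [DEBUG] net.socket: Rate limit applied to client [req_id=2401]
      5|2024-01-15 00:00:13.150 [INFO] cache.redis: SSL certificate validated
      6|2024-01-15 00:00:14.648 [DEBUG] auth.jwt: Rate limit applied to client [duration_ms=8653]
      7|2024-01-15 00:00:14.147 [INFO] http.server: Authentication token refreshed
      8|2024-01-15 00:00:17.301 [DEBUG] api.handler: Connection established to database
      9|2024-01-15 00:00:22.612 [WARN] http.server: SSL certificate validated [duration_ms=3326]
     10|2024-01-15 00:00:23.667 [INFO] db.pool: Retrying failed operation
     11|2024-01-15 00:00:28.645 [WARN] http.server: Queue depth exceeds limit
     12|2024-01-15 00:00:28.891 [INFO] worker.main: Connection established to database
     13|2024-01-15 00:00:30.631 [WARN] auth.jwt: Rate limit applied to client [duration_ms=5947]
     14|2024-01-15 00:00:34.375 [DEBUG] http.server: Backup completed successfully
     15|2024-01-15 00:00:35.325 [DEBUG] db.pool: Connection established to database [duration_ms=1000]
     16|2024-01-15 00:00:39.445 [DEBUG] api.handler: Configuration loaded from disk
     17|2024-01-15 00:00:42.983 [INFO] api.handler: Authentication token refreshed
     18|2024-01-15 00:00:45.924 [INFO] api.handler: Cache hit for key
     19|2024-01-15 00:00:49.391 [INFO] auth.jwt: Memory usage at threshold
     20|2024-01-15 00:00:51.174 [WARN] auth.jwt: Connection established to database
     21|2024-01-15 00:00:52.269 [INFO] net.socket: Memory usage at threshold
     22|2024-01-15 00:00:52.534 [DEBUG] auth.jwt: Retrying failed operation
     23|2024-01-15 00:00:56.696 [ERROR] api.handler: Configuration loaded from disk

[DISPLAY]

                                   
                                   
                                   
   ┏━━━━━━━━━━━━━━━━━━━━━━━━━━━━━━━
   ┃ DataTable                     
   ┠───────────────────────────────
━━━━━━━━━━━━━━━━━━━┓           │Lev
 FileViewer        ┃───────────┼───
───────────────────┨7@mail.com │Cri
2024-01-15 00:00:0▲┃77@mail.com│Hig
2024-01-15 00:00:0█┃@mail.com  │Low
2024-01-15 00:00:0░┃6@mail.com │Med
2024-01-15 00:00:0░┃8@mail.com │Med
2024-01-15 00:00:1░┃━━━━━━━━━━━━━━━
2024-01-15 00:00:1░┃               
2024-01-15 00:00:1░┃               
2024-01-15 00:00:1░┃               
2024-01-15 00:00:2░┃               
2024-01-15 00:00:2▼┃               
━━━━━━━━━━━━━━━━━━━┛               
                                   
                                   
                                   


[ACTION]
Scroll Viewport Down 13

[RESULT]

2024-01-15 00:00:1░┃━━━━━━━━━━━━━━━
2024-01-15 00:00:1░┃               
2024-01-15 00:00:1░┃               
2024-01-15 00:00:1░┃               
2024-01-15 00:00:2░┃               
2024-01-15 00:00:2▼┃               
━━━━━━━━━━━━━━━━━━━┛               
                                   
                                   
                                   
                                   
                                   
                                   
                                   
                                   
                                   
                                   
                                   
                                   
                                   
                                   
                                   
                                   


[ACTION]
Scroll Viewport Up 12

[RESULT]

                                   
                                   
   ┏━━━━━━━━━━━━━━━━━━━━━━━━━━━━━━━
   ┃ DataTable                     
   ┠───────────────────────────────
━━━━━━━━━━━━━━━━━━━┓           │Lev
 FileViewer        ┃───────────┼───
───────────────────┨7@mail.com │Cri
2024-01-15 00:00:0▲┃77@mail.com│Hig
2024-01-15 00:00:0█┃@mail.com  │Low
2024-01-15 00:00:0░┃6@mail.com │Med
2024-01-15 00:00:0░┃8@mail.com │Med
2024-01-15 00:00:1░┃━━━━━━━━━━━━━━━
2024-01-15 00:00:1░┃               
2024-01-15 00:00:1░┃               
2024-01-15 00:00:1░┃               
2024-01-15 00:00:2░┃               
2024-01-15 00:00:2▼┃               
━━━━━━━━━━━━━━━━━━━┛               
                                   
                                   
                                   
                                   
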